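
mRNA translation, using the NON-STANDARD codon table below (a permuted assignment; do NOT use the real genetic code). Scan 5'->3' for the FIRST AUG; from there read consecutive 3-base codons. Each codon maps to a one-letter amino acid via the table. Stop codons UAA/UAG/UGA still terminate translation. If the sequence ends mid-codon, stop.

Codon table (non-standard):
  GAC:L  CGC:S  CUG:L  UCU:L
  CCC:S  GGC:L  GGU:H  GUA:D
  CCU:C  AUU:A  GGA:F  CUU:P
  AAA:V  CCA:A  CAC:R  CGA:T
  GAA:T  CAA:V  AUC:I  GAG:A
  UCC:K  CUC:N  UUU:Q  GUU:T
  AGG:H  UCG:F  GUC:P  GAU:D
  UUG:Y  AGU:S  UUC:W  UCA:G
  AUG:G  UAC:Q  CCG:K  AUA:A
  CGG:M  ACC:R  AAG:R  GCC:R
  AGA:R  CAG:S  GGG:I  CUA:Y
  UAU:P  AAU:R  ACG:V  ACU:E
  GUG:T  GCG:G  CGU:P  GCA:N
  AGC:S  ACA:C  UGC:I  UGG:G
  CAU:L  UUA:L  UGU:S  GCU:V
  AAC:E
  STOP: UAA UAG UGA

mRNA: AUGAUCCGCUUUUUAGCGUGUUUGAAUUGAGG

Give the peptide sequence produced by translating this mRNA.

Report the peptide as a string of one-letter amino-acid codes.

start AUG at pos 0
pos 0: AUG -> G; peptide=G
pos 3: AUC -> I; peptide=GI
pos 6: CGC -> S; peptide=GIS
pos 9: UUU -> Q; peptide=GISQ
pos 12: UUA -> L; peptide=GISQL
pos 15: GCG -> G; peptide=GISQLG
pos 18: UGU -> S; peptide=GISQLGS
pos 21: UUG -> Y; peptide=GISQLGSY
pos 24: AAU -> R; peptide=GISQLGSYR
pos 27: UGA -> STOP

Answer: GISQLGSYR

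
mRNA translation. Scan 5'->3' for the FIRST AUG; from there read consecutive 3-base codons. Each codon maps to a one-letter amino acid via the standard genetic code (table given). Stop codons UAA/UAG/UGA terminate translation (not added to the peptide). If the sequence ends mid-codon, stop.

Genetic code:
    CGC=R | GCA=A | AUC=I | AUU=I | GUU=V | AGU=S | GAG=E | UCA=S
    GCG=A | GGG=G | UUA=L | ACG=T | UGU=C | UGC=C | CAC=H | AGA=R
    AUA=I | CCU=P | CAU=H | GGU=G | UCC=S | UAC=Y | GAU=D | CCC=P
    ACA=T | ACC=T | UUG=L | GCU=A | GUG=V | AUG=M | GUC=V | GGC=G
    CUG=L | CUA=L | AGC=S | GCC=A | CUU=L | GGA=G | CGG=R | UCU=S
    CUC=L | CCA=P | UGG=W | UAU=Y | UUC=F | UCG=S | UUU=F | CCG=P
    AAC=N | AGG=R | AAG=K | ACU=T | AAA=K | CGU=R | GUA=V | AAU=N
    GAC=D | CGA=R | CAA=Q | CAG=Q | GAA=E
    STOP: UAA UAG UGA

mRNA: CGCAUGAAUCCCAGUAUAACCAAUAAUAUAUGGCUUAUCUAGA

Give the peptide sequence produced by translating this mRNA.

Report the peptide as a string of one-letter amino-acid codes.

Answer: MNPSITNNIWLI

Derivation:
start AUG at pos 3
pos 3: AUG -> M; peptide=M
pos 6: AAU -> N; peptide=MN
pos 9: CCC -> P; peptide=MNP
pos 12: AGU -> S; peptide=MNPS
pos 15: AUA -> I; peptide=MNPSI
pos 18: ACC -> T; peptide=MNPSIT
pos 21: AAU -> N; peptide=MNPSITN
pos 24: AAU -> N; peptide=MNPSITNN
pos 27: AUA -> I; peptide=MNPSITNNI
pos 30: UGG -> W; peptide=MNPSITNNIW
pos 33: CUU -> L; peptide=MNPSITNNIWL
pos 36: AUC -> I; peptide=MNPSITNNIWLI
pos 39: UAG -> STOP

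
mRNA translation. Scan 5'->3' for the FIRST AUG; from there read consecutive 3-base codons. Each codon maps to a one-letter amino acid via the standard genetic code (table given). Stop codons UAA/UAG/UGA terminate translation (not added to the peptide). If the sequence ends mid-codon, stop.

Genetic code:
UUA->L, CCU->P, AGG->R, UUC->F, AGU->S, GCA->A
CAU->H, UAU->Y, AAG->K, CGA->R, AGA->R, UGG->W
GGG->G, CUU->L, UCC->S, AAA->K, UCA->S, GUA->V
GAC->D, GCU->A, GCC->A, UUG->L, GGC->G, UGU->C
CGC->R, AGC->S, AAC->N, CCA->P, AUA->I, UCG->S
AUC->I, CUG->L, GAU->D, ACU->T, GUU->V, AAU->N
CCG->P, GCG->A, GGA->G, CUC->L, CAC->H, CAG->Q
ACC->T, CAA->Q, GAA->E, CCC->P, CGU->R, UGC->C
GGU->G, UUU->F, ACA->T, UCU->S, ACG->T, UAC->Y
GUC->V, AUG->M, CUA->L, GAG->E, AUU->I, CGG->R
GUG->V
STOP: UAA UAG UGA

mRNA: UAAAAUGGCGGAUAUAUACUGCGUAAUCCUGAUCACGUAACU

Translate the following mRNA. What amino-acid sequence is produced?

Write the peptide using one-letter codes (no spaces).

Answer: MADIYCVILIT

Derivation:
start AUG at pos 4
pos 4: AUG -> M; peptide=M
pos 7: GCG -> A; peptide=MA
pos 10: GAU -> D; peptide=MAD
pos 13: AUA -> I; peptide=MADI
pos 16: UAC -> Y; peptide=MADIY
pos 19: UGC -> C; peptide=MADIYC
pos 22: GUA -> V; peptide=MADIYCV
pos 25: AUC -> I; peptide=MADIYCVI
pos 28: CUG -> L; peptide=MADIYCVIL
pos 31: AUC -> I; peptide=MADIYCVILI
pos 34: ACG -> T; peptide=MADIYCVILIT
pos 37: UAA -> STOP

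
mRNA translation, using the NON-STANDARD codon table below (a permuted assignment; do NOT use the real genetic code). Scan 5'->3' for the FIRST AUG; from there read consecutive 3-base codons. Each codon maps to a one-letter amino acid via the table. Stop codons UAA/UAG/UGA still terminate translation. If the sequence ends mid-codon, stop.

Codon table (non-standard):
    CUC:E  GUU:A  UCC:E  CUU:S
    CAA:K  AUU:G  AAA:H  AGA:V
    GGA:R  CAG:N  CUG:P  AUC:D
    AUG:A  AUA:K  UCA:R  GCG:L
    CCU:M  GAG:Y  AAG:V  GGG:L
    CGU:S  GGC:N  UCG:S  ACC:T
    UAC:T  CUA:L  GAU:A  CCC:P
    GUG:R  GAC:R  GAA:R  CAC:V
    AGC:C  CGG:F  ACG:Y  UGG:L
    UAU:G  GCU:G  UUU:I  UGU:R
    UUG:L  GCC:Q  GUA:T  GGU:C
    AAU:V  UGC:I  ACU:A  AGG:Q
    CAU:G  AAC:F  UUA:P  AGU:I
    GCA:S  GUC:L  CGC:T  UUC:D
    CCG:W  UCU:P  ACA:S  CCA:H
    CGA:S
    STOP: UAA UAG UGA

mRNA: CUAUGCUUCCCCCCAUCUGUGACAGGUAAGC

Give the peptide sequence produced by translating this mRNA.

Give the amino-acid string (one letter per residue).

start AUG at pos 2
pos 2: AUG -> A; peptide=A
pos 5: CUU -> S; peptide=AS
pos 8: CCC -> P; peptide=ASP
pos 11: CCC -> P; peptide=ASPP
pos 14: AUC -> D; peptide=ASPPD
pos 17: UGU -> R; peptide=ASPPDR
pos 20: GAC -> R; peptide=ASPPDRR
pos 23: AGG -> Q; peptide=ASPPDRRQ
pos 26: UAA -> STOP

Answer: ASPPDRRQ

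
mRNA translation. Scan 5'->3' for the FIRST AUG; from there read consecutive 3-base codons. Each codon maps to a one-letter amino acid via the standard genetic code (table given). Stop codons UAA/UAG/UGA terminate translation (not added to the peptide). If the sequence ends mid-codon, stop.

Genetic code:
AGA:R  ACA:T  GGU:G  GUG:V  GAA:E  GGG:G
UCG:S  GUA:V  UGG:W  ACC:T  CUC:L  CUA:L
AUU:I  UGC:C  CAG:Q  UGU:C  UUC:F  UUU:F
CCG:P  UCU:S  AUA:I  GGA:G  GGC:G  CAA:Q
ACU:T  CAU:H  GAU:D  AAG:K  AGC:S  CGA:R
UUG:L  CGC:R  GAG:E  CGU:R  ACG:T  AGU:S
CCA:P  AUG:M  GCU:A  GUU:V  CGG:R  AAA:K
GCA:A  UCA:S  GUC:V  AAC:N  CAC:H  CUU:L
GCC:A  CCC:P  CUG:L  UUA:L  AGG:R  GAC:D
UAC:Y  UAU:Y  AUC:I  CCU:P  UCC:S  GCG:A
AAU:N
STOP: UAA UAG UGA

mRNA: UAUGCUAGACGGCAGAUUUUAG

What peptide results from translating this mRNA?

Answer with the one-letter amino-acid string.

start AUG at pos 1
pos 1: AUG -> M; peptide=M
pos 4: CUA -> L; peptide=ML
pos 7: GAC -> D; peptide=MLD
pos 10: GGC -> G; peptide=MLDG
pos 13: AGA -> R; peptide=MLDGR
pos 16: UUU -> F; peptide=MLDGRF
pos 19: UAG -> STOP

Answer: MLDGRF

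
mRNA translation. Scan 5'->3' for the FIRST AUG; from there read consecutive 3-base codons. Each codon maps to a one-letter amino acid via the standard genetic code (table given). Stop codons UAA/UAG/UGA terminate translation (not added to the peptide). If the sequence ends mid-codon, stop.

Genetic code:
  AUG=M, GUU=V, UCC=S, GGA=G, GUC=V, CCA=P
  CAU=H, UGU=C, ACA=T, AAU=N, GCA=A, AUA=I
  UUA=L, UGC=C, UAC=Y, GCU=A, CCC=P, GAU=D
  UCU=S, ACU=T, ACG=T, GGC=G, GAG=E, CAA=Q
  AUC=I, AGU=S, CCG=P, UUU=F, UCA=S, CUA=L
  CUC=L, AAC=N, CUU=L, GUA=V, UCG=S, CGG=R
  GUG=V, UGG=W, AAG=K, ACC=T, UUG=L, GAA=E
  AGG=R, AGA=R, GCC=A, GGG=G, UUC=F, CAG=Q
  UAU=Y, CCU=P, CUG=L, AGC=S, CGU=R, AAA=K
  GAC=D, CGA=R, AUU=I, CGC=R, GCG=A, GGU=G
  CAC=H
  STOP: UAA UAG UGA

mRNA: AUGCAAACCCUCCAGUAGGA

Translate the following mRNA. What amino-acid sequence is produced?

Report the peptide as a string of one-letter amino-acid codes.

start AUG at pos 0
pos 0: AUG -> M; peptide=M
pos 3: CAA -> Q; peptide=MQ
pos 6: ACC -> T; peptide=MQT
pos 9: CUC -> L; peptide=MQTL
pos 12: CAG -> Q; peptide=MQTLQ
pos 15: UAG -> STOP

Answer: MQTLQ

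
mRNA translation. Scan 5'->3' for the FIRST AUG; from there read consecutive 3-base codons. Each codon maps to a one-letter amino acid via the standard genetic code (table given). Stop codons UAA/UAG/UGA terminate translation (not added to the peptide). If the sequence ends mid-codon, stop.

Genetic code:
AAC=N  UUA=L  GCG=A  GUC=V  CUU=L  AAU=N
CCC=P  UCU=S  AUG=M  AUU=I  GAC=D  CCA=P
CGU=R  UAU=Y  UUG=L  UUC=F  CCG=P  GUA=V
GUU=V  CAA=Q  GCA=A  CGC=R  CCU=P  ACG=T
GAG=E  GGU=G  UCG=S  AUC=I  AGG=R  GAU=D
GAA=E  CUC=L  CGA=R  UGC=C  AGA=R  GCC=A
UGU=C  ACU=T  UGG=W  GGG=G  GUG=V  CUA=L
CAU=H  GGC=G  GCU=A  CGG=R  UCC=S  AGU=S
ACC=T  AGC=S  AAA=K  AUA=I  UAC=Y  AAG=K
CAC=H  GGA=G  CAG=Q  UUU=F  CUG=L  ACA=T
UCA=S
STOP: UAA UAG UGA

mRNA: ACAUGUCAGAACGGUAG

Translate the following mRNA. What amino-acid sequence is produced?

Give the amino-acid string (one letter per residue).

Answer: MSER

Derivation:
start AUG at pos 2
pos 2: AUG -> M; peptide=M
pos 5: UCA -> S; peptide=MS
pos 8: GAA -> E; peptide=MSE
pos 11: CGG -> R; peptide=MSER
pos 14: UAG -> STOP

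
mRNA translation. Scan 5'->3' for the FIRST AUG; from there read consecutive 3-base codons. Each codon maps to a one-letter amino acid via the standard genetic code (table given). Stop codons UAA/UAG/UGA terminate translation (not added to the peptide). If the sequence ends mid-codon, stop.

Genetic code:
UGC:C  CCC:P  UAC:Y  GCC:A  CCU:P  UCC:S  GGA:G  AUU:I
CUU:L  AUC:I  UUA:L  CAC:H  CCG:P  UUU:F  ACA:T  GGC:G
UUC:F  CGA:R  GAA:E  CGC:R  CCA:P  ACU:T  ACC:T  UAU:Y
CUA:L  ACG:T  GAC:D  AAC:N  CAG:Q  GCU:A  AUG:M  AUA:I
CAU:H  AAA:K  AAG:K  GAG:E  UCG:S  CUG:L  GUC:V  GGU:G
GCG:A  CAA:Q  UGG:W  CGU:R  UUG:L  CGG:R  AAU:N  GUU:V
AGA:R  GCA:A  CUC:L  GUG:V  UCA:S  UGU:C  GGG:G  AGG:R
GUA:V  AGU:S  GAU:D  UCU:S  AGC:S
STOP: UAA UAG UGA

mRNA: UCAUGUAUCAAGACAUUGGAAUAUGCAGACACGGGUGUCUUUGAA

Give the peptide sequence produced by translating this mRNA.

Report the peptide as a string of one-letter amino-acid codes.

Answer: MYQDIGICRHGCL

Derivation:
start AUG at pos 2
pos 2: AUG -> M; peptide=M
pos 5: UAU -> Y; peptide=MY
pos 8: CAA -> Q; peptide=MYQ
pos 11: GAC -> D; peptide=MYQD
pos 14: AUU -> I; peptide=MYQDI
pos 17: GGA -> G; peptide=MYQDIG
pos 20: AUA -> I; peptide=MYQDIGI
pos 23: UGC -> C; peptide=MYQDIGIC
pos 26: AGA -> R; peptide=MYQDIGICR
pos 29: CAC -> H; peptide=MYQDIGICRH
pos 32: GGG -> G; peptide=MYQDIGICRHG
pos 35: UGU -> C; peptide=MYQDIGICRHGC
pos 38: CUU -> L; peptide=MYQDIGICRHGCL
pos 41: UGA -> STOP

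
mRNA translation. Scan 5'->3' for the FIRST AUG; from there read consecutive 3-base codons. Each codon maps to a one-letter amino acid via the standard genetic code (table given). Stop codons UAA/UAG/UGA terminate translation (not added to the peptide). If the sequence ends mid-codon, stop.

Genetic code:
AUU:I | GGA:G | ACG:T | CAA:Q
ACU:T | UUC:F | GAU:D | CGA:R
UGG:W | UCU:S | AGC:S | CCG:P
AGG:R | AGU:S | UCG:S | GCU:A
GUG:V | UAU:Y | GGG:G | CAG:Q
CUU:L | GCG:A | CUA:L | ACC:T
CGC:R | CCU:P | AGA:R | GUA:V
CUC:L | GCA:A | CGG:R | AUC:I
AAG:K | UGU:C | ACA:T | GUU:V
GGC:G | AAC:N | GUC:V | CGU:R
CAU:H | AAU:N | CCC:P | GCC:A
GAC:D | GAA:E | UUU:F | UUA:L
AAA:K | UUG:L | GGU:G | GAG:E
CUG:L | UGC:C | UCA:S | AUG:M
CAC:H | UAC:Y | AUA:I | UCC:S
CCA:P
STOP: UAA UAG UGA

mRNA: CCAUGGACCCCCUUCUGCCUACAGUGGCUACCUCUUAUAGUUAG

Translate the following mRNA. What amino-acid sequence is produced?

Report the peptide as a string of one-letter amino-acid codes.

start AUG at pos 2
pos 2: AUG -> M; peptide=M
pos 5: GAC -> D; peptide=MD
pos 8: CCC -> P; peptide=MDP
pos 11: CUU -> L; peptide=MDPL
pos 14: CUG -> L; peptide=MDPLL
pos 17: CCU -> P; peptide=MDPLLP
pos 20: ACA -> T; peptide=MDPLLPT
pos 23: GUG -> V; peptide=MDPLLPTV
pos 26: GCU -> A; peptide=MDPLLPTVA
pos 29: ACC -> T; peptide=MDPLLPTVAT
pos 32: UCU -> S; peptide=MDPLLPTVATS
pos 35: UAU -> Y; peptide=MDPLLPTVATSY
pos 38: AGU -> S; peptide=MDPLLPTVATSYS
pos 41: UAG -> STOP

Answer: MDPLLPTVATSYS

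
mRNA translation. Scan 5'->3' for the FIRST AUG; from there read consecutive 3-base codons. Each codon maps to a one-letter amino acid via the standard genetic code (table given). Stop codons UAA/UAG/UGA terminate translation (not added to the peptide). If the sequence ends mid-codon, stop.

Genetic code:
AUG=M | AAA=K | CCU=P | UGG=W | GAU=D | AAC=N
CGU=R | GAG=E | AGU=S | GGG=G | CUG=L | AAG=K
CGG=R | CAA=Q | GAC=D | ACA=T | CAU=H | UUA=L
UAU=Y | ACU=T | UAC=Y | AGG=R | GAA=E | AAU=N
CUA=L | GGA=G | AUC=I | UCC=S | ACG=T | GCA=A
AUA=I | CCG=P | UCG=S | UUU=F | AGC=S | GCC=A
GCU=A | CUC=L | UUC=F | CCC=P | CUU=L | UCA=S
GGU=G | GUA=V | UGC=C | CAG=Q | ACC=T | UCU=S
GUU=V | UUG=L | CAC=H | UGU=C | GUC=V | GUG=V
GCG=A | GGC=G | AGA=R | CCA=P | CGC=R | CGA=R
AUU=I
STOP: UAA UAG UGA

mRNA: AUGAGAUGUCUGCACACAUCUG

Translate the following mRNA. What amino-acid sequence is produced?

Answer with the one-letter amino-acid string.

start AUG at pos 0
pos 0: AUG -> M; peptide=M
pos 3: AGA -> R; peptide=MR
pos 6: UGU -> C; peptide=MRC
pos 9: CUG -> L; peptide=MRCL
pos 12: CAC -> H; peptide=MRCLH
pos 15: ACA -> T; peptide=MRCLHT
pos 18: UCU -> S; peptide=MRCLHTS
pos 21: only 1 nt remain (<3), stop (end of mRNA)

Answer: MRCLHTS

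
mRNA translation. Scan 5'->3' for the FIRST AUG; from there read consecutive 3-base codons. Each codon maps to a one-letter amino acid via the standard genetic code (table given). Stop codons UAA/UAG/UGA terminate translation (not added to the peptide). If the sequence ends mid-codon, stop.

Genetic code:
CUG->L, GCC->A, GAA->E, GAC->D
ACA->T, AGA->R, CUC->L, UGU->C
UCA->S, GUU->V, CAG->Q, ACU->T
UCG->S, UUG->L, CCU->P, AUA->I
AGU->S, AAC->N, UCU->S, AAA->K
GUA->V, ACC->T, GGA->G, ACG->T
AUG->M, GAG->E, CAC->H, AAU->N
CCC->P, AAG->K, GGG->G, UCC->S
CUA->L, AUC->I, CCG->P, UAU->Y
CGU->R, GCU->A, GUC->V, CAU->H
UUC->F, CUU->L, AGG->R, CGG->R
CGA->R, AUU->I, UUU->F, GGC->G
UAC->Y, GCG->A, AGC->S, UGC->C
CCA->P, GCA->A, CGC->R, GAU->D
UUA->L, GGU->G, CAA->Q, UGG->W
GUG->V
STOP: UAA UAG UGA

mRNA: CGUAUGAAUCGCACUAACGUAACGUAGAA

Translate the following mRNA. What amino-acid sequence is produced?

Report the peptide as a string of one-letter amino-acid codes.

start AUG at pos 3
pos 3: AUG -> M; peptide=M
pos 6: AAU -> N; peptide=MN
pos 9: CGC -> R; peptide=MNR
pos 12: ACU -> T; peptide=MNRT
pos 15: AAC -> N; peptide=MNRTN
pos 18: GUA -> V; peptide=MNRTNV
pos 21: ACG -> T; peptide=MNRTNVT
pos 24: UAG -> STOP

Answer: MNRTNVT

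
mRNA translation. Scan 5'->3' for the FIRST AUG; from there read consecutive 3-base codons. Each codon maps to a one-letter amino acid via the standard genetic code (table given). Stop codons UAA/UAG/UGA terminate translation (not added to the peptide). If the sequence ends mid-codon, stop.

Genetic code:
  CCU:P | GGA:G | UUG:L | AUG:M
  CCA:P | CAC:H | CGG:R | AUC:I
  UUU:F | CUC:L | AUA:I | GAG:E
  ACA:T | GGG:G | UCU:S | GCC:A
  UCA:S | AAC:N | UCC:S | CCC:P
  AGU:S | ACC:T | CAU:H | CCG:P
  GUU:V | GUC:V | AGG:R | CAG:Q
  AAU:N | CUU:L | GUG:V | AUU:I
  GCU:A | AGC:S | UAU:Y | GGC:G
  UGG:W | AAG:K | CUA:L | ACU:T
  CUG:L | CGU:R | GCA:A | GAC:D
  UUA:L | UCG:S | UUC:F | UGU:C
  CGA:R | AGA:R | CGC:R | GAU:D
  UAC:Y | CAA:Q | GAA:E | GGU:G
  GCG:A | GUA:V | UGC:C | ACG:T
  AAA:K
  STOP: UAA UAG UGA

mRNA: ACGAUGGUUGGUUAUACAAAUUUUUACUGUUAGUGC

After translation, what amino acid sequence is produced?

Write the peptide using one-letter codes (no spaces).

Answer: MVGYTNFYC

Derivation:
start AUG at pos 3
pos 3: AUG -> M; peptide=M
pos 6: GUU -> V; peptide=MV
pos 9: GGU -> G; peptide=MVG
pos 12: UAU -> Y; peptide=MVGY
pos 15: ACA -> T; peptide=MVGYT
pos 18: AAU -> N; peptide=MVGYTN
pos 21: UUU -> F; peptide=MVGYTNF
pos 24: UAC -> Y; peptide=MVGYTNFY
pos 27: UGU -> C; peptide=MVGYTNFYC
pos 30: UAG -> STOP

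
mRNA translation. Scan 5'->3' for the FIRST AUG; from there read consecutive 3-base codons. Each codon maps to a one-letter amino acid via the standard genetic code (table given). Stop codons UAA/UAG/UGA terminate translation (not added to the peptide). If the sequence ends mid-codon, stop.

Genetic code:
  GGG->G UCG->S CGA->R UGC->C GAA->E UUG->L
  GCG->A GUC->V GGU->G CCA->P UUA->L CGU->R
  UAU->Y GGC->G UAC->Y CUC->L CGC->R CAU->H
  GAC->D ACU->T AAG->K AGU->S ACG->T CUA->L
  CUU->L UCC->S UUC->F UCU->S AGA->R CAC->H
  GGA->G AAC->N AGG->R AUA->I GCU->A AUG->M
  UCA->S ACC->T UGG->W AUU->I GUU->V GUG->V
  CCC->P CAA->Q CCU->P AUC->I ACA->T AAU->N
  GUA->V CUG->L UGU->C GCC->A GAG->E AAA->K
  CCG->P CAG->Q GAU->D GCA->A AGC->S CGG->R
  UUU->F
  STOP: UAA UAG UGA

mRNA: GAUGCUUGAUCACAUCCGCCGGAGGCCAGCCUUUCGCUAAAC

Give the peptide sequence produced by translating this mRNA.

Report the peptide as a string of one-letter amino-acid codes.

start AUG at pos 1
pos 1: AUG -> M; peptide=M
pos 4: CUU -> L; peptide=ML
pos 7: GAU -> D; peptide=MLD
pos 10: CAC -> H; peptide=MLDH
pos 13: AUC -> I; peptide=MLDHI
pos 16: CGC -> R; peptide=MLDHIR
pos 19: CGG -> R; peptide=MLDHIRR
pos 22: AGG -> R; peptide=MLDHIRRR
pos 25: CCA -> P; peptide=MLDHIRRRP
pos 28: GCC -> A; peptide=MLDHIRRRPA
pos 31: UUU -> F; peptide=MLDHIRRRPAF
pos 34: CGC -> R; peptide=MLDHIRRRPAFR
pos 37: UAA -> STOP

Answer: MLDHIRRRPAFR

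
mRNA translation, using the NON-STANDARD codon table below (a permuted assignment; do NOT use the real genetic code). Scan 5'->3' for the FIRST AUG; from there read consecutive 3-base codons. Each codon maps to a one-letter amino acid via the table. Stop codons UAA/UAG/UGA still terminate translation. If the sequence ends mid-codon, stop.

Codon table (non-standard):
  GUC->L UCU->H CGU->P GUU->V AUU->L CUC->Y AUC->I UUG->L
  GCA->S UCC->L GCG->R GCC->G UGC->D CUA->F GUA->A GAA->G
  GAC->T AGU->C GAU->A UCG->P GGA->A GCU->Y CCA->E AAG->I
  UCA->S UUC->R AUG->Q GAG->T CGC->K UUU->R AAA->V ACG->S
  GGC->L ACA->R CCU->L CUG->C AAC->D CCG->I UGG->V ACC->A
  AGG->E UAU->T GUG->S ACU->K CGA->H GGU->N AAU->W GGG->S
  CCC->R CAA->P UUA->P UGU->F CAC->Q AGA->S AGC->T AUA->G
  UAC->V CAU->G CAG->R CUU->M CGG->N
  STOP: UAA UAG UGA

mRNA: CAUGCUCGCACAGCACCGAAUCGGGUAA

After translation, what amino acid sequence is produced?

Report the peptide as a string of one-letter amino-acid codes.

start AUG at pos 1
pos 1: AUG -> Q; peptide=Q
pos 4: CUC -> Y; peptide=QY
pos 7: GCA -> S; peptide=QYS
pos 10: CAG -> R; peptide=QYSR
pos 13: CAC -> Q; peptide=QYSRQ
pos 16: CGA -> H; peptide=QYSRQH
pos 19: AUC -> I; peptide=QYSRQHI
pos 22: GGG -> S; peptide=QYSRQHIS
pos 25: UAA -> STOP

Answer: QYSRQHIS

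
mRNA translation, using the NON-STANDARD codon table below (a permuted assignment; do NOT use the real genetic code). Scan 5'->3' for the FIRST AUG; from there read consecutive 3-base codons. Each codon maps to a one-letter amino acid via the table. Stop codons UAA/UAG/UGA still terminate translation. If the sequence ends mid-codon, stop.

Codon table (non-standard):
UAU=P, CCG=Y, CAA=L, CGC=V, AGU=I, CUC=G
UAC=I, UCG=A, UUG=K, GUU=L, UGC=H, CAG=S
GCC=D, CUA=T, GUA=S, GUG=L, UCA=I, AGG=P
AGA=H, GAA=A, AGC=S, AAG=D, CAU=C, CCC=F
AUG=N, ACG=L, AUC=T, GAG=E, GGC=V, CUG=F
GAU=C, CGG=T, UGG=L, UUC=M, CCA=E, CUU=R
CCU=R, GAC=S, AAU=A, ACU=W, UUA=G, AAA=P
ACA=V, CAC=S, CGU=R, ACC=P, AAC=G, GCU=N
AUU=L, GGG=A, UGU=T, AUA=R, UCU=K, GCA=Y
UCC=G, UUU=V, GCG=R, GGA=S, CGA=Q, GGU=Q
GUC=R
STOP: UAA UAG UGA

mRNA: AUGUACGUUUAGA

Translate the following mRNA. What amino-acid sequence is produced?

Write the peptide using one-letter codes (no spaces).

Answer: NIL

Derivation:
start AUG at pos 0
pos 0: AUG -> N; peptide=N
pos 3: UAC -> I; peptide=NI
pos 6: GUU -> L; peptide=NIL
pos 9: UAG -> STOP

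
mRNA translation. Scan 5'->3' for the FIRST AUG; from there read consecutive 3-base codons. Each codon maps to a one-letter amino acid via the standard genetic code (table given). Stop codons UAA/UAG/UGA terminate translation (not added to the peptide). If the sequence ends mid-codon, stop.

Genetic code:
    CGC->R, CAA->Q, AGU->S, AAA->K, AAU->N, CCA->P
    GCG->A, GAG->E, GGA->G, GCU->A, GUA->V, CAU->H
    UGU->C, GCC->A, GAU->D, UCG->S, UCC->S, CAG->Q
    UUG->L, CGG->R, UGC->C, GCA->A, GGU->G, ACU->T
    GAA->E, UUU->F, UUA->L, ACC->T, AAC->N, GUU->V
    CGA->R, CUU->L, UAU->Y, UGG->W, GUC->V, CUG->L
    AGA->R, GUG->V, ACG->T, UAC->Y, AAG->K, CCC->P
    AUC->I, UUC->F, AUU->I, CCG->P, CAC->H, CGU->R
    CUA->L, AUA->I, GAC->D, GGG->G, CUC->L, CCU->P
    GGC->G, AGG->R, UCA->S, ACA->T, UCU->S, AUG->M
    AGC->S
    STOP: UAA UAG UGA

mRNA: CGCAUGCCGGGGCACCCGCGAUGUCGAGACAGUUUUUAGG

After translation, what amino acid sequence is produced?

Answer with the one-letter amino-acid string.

Answer: MPGHPRCRDSF

Derivation:
start AUG at pos 3
pos 3: AUG -> M; peptide=M
pos 6: CCG -> P; peptide=MP
pos 9: GGG -> G; peptide=MPG
pos 12: CAC -> H; peptide=MPGH
pos 15: CCG -> P; peptide=MPGHP
pos 18: CGA -> R; peptide=MPGHPR
pos 21: UGU -> C; peptide=MPGHPRC
pos 24: CGA -> R; peptide=MPGHPRCR
pos 27: GAC -> D; peptide=MPGHPRCRD
pos 30: AGU -> S; peptide=MPGHPRCRDS
pos 33: UUU -> F; peptide=MPGHPRCRDSF
pos 36: UAG -> STOP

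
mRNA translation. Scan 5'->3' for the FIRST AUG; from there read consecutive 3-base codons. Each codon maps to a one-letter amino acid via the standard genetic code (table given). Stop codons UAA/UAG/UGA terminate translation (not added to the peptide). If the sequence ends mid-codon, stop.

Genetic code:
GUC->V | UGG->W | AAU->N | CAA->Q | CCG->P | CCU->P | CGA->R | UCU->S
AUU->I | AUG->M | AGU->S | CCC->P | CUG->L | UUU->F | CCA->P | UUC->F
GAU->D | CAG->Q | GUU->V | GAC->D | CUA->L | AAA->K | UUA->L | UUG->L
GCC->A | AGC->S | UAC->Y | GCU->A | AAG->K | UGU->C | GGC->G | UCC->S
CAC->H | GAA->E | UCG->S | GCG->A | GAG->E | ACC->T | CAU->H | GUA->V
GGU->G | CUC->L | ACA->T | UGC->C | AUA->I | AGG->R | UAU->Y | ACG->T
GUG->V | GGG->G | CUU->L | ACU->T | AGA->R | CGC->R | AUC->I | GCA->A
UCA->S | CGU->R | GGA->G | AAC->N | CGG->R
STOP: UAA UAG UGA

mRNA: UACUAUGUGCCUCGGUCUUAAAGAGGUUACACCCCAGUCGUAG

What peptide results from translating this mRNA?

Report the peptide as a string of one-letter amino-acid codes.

start AUG at pos 4
pos 4: AUG -> M; peptide=M
pos 7: UGC -> C; peptide=MC
pos 10: CUC -> L; peptide=MCL
pos 13: GGU -> G; peptide=MCLG
pos 16: CUU -> L; peptide=MCLGL
pos 19: AAA -> K; peptide=MCLGLK
pos 22: GAG -> E; peptide=MCLGLKE
pos 25: GUU -> V; peptide=MCLGLKEV
pos 28: ACA -> T; peptide=MCLGLKEVT
pos 31: CCC -> P; peptide=MCLGLKEVTP
pos 34: CAG -> Q; peptide=MCLGLKEVTPQ
pos 37: UCG -> S; peptide=MCLGLKEVTPQS
pos 40: UAG -> STOP

Answer: MCLGLKEVTPQS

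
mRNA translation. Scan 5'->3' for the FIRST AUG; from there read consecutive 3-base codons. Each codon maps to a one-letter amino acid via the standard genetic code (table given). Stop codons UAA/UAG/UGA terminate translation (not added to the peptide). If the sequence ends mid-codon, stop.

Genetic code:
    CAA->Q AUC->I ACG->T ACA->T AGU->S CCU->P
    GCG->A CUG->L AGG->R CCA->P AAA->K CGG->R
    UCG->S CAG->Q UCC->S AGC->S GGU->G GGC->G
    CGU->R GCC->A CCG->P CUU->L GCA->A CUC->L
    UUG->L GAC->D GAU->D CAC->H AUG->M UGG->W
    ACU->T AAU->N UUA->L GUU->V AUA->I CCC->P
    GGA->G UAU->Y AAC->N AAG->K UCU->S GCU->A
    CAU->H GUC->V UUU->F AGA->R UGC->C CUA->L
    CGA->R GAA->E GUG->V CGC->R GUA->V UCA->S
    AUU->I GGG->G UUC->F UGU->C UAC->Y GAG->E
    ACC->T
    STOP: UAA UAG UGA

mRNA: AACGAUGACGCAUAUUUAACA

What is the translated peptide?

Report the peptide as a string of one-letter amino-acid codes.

start AUG at pos 4
pos 4: AUG -> M; peptide=M
pos 7: ACG -> T; peptide=MT
pos 10: CAU -> H; peptide=MTH
pos 13: AUU -> I; peptide=MTHI
pos 16: UAA -> STOP

Answer: MTHI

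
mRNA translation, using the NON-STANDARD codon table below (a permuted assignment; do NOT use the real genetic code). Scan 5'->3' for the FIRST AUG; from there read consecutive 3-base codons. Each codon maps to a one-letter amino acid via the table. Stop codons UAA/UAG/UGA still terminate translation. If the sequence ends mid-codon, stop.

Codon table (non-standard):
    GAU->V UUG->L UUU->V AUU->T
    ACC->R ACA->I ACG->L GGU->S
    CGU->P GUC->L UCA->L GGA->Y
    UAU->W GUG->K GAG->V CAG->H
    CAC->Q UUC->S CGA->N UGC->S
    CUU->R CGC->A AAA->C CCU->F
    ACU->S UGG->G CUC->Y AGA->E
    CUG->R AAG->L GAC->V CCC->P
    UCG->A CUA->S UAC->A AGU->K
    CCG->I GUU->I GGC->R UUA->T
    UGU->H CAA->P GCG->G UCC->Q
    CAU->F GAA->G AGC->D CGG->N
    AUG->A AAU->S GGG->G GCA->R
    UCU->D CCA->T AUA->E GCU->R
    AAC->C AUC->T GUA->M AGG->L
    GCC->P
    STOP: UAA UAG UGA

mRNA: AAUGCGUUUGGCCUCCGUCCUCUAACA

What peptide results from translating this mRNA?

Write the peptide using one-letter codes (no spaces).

start AUG at pos 1
pos 1: AUG -> A; peptide=A
pos 4: CGU -> P; peptide=AP
pos 7: UUG -> L; peptide=APL
pos 10: GCC -> P; peptide=APLP
pos 13: UCC -> Q; peptide=APLPQ
pos 16: GUC -> L; peptide=APLPQL
pos 19: CUC -> Y; peptide=APLPQLY
pos 22: UAA -> STOP

Answer: APLPQLY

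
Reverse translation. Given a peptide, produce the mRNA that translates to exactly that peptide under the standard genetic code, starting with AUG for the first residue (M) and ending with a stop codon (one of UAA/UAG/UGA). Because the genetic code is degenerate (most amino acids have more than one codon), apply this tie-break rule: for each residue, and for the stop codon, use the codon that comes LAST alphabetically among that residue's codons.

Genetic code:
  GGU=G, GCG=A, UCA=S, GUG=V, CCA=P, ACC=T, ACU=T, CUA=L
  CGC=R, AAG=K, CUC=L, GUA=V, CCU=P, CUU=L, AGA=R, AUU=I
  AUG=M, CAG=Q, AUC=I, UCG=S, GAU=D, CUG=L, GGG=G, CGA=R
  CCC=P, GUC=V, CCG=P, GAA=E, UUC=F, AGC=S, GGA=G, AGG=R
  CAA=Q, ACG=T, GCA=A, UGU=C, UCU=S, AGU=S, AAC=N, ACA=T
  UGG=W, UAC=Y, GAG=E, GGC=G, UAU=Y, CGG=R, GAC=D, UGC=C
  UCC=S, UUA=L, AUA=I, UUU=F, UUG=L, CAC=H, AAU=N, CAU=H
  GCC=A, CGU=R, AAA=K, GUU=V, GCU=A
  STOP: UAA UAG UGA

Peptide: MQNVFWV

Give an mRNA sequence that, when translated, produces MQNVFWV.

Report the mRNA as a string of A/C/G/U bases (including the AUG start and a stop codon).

Answer: mRNA: AUGCAGAAUGUUUUUUGGGUUUGA

Derivation:
residue 1: M -> AUG (start codon)
residue 2: Q codons sorted = CAA,CAG -> pick last = CAG
residue 3: N codons sorted = AAC,AAU -> pick last = AAU
residue 4: V codons sorted = GUA,GUC,GUG,GUU -> pick last = GUU
residue 5: F codons sorted = UUC,UUU -> pick last = UUU
residue 6: W -> UGG (only codon)
residue 7: V codons sorted = GUA,GUC,GUG,GUU -> pick last = GUU
terminator: stop codons sorted = UAA,UAG,UGA -> pick last = UGA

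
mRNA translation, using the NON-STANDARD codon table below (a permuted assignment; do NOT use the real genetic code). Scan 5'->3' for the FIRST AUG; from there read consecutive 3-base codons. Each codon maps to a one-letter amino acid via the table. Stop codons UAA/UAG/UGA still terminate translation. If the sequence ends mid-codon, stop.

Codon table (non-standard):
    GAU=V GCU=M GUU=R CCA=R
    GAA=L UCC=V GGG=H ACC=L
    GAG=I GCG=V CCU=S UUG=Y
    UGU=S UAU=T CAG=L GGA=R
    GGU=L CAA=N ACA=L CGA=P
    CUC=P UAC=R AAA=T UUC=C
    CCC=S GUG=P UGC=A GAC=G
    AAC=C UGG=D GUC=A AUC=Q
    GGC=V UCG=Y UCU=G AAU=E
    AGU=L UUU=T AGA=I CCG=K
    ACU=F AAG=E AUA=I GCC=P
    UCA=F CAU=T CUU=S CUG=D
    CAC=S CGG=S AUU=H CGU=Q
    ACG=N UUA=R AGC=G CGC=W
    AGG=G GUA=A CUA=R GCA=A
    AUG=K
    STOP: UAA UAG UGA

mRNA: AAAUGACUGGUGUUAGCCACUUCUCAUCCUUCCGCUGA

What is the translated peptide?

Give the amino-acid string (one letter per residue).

start AUG at pos 2
pos 2: AUG -> K; peptide=K
pos 5: ACU -> F; peptide=KF
pos 8: GGU -> L; peptide=KFL
pos 11: GUU -> R; peptide=KFLR
pos 14: AGC -> G; peptide=KFLRG
pos 17: CAC -> S; peptide=KFLRGS
pos 20: UUC -> C; peptide=KFLRGSC
pos 23: UCA -> F; peptide=KFLRGSCF
pos 26: UCC -> V; peptide=KFLRGSCFV
pos 29: UUC -> C; peptide=KFLRGSCFVC
pos 32: CGC -> W; peptide=KFLRGSCFVCW
pos 35: UGA -> STOP

Answer: KFLRGSCFVCW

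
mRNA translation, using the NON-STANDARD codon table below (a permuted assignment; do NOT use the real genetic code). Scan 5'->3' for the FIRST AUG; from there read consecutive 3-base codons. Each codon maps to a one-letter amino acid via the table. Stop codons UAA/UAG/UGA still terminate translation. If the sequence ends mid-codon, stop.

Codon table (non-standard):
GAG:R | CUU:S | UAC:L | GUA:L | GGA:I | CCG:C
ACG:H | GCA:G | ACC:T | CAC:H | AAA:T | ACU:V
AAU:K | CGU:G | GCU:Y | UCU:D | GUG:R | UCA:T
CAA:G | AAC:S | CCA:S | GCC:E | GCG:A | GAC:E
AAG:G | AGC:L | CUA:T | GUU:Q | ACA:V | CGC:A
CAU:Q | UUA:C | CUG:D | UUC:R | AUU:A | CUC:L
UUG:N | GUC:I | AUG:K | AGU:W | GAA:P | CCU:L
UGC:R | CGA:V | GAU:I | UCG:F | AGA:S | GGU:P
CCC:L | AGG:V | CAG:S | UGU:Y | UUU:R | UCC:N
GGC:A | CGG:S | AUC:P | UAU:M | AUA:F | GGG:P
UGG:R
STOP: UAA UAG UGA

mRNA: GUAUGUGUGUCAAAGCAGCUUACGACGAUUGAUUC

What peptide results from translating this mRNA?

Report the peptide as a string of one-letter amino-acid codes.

Answer: KYITGYLEI

Derivation:
start AUG at pos 2
pos 2: AUG -> K; peptide=K
pos 5: UGU -> Y; peptide=KY
pos 8: GUC -> I; peptide=KYI
pos 11: AAA -> T; peptide=KYIT
pos 14: GCA -> G; peptide=KYITG
pos 17: GCU -> Y; peptide=KYITGY
pos 20: UAC -> L; peptide=KYITGYL
pos 23: GAC -> E; peptide=KYITGYLE
pos 26: GAU -> I; peptide=KYITGYLEI
pos 29: UGA -> STOP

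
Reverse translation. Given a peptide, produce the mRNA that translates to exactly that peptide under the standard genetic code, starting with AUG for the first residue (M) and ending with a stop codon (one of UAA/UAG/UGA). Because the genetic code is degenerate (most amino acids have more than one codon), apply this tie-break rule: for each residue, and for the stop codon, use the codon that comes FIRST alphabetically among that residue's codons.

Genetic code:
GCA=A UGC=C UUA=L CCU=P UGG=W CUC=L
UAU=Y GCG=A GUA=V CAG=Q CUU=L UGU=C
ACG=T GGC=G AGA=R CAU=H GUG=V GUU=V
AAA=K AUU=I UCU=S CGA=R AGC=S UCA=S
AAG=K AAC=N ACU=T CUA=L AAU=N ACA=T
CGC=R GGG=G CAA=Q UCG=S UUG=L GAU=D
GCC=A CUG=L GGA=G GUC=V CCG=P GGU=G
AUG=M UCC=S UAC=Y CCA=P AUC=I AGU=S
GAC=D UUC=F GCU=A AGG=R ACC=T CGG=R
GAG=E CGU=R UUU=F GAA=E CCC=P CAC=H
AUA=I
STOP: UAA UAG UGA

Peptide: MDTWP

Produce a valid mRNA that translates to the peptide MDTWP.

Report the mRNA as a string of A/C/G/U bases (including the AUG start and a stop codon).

residue 1: M -> AUG (start codon)
residue 2: D codons sorted = GAC,GAU -> pick first = GAC
residue 3: T codons sorted = ACA,ACC,ACG,ACU -> pick first = ACA
residue 4: W -> UGG (only codon)
residue 5: P codons sorted = CCA,CCC,CCG,CCU -> pick first = CCA
terminator: stop codons sorted = UAA,UAG,UGA -> pick first = UAA

Answer: mRNA: AUGGACACAUGGCCAUAA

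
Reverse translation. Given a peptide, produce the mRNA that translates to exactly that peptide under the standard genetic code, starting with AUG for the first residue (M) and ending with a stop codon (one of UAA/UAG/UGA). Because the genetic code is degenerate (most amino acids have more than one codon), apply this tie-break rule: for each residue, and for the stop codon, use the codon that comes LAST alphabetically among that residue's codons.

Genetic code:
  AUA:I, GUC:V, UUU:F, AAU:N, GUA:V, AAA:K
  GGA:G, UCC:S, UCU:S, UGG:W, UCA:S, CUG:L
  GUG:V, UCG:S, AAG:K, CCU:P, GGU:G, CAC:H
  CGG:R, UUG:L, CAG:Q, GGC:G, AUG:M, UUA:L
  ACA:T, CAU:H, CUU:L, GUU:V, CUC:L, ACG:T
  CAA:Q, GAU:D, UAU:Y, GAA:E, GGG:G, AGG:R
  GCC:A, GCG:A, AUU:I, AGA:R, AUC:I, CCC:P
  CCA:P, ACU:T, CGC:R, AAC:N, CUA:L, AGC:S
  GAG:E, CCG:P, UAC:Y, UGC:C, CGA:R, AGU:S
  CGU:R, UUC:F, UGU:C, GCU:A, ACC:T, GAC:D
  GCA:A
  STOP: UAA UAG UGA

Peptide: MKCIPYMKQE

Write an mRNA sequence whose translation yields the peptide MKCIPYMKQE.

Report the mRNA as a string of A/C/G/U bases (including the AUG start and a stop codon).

Answer: mRNA: AUGAAGUGUAUUCCUUAUAUGAAGCAGGAGUGA

Derivation:
residue 1: M -> AUG (start codon)
residue 2: K codons sorted = AAA,AAG -> pick last = AAG
residue 3: C codons sorted = UGC,UGU -> pick last = UGU
residue 4: I codons sorted = AUA,AUC,AUU -> pick last = AUU
residue 5: P codons sorted = CCA,CCC,CCG,CCU -> pick last = CCU
residue 6: Y codons sorted = UAC,UAU -> pick last = UAU
residue 7: M -> AUG (only codon)
residue 8: K codons sorted = AAA,AAG -> pick last = AAG
residue 9: Q codons sorted = CAA,CAG -> pick last = CAG
residue 10: E codons sorted = GAA,GAG -> pick last = GAG
terminator: stop codons sorted = UAA,UAG,UGA -> pick last = UGA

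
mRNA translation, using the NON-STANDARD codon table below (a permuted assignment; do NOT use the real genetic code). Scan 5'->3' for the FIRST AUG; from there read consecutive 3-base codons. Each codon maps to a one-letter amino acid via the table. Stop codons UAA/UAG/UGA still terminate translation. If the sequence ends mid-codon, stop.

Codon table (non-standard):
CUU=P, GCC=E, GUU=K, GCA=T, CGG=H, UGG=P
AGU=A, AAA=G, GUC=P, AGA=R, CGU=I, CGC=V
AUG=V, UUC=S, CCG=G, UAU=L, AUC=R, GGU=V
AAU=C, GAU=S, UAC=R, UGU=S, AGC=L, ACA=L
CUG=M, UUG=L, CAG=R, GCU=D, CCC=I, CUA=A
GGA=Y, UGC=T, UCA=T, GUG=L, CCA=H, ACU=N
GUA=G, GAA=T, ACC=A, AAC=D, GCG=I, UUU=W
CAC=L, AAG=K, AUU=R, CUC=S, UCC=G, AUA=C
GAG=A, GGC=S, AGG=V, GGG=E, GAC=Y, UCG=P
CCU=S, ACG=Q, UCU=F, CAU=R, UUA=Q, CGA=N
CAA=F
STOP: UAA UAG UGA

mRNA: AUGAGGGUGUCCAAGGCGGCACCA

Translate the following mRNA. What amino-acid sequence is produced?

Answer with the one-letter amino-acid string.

Answer: VVLGKITH

Derivation:
start AUG at pos 0
pos 0: AUG -> V; peptide=V
pos 3: AGG -> V; peptide=VV
pos 6: GUG -> L; peptide=VVL
pos 9: UCC -> G; peptide=VVLG
pos 12: AAG -> K; peptide=VVLGK
pos 15: GCG -> I; peptide=VVLGKI
pos 18: GCA -> T; peptide=VVLGKIT
pos 21: CCA -> H; peptide=VVLGKITH
pos 24: only 0 nt remain (<3), stop (end of mRNA)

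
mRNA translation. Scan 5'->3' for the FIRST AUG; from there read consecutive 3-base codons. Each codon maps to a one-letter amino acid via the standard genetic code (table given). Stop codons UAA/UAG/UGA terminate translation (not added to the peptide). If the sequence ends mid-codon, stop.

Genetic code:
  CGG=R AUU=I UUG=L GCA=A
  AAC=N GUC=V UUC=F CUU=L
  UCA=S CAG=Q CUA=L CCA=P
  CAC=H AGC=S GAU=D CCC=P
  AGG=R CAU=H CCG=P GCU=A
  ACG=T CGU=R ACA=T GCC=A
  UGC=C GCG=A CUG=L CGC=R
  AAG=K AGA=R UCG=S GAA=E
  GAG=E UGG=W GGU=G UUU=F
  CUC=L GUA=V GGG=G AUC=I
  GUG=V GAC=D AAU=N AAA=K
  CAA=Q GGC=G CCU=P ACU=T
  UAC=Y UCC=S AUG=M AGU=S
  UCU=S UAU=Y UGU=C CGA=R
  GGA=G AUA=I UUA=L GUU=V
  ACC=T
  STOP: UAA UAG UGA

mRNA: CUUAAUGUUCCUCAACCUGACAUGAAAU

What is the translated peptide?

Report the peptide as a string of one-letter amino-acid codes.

start AUG at pos 4
pos 4: AUG -> M; peptide=M
pos 7: UUC -> F; peptide=MF
pos 10: CUC -> L; peptide=MFL
pos 13: AAC -> N; peptide=MFLN
pos 16: CUG -> L; peptide=MFLNL
pos 19: ACA -> T; peptide=MFLNLT
pos 22: UGA -> STOP

Answer: MFLNLT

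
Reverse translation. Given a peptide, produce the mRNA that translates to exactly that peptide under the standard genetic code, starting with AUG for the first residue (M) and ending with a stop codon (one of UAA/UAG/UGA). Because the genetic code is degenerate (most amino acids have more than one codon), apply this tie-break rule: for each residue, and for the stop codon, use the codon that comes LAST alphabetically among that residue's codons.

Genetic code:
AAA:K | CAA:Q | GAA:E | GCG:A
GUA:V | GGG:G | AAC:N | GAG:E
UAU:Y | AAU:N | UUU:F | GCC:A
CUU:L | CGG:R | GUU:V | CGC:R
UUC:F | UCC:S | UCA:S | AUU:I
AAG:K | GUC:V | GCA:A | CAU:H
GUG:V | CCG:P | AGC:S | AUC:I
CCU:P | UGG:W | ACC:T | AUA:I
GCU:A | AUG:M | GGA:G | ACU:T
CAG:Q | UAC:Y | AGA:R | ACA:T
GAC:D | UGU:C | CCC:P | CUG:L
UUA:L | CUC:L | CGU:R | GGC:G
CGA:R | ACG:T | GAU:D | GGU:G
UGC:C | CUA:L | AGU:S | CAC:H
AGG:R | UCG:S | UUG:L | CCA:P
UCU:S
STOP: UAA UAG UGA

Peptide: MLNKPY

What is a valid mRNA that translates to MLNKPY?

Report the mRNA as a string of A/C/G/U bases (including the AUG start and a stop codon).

residue 1: M -> AUG (start codon)
residue 2: L codons sorted = CUA,CUC,CUG,CUU,UUA,UUG -> pick last = UUG
residue 3: N codons sorted = AAC,AAU -> pick last = AAU
residue 4: K codons sorted = AAA,AAG -> pick last = AAG
residue 5: P codons sorted = CCA,CCC,CCG,CCU -> pick last = CCU
residue 6: Y codons sorted = UAC,UAU -> pick last = UAU
terminator: stop codons sorted = UAA,UAG,UGA -> pick last = UGA

Answer: mRNA: AUGUUGAAUAAGCCUUAUUGA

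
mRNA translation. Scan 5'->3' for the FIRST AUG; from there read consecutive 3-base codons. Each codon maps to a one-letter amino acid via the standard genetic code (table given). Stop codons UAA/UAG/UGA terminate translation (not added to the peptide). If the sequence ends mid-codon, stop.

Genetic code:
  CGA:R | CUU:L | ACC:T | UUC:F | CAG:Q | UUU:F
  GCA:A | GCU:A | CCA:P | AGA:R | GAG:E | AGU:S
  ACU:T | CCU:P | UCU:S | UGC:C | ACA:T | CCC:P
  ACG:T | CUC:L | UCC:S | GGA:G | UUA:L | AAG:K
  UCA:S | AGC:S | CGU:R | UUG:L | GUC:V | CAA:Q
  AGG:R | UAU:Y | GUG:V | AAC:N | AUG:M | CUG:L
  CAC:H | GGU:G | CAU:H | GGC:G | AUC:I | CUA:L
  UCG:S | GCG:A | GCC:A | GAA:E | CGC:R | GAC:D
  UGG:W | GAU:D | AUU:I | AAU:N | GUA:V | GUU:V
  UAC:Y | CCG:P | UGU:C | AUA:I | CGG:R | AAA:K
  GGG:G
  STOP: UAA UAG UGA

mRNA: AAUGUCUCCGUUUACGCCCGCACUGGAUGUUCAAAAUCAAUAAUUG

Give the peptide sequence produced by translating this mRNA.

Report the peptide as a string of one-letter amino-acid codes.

start AUG at pos 1
pos 1: AUG -> M; peptide=M
pos 4: UCU -> S; peptide=MS
pos 7: CCG -> P; peptide=MSP
pos 10: UUU -> F; peptide=MSPF
pos 13: ACG -> T; peptide=MSPFT
pos 16: CCC -> P; peptide=MSPFTP
pos 19: GCA -> A; peptide=MSPFTPA
pos 22: CUG -> L; peptide=MSPFTPAL
pos 25: GAU -> D; peptide=MSPFTPALD
pos 28: GUU -> V; peptide=MSPFTPALDV
pos 31: CAA -> Q; peptide=MSPFTPALDVQ
pos 34: AAU -> N; peptide=MSPFTPALDVQN
pos 37: CAA -> Q; peptide=MSPFTPALDVQNQ
pos 40: UAA -> STOP

Answer: MSPFTPALDVQNQ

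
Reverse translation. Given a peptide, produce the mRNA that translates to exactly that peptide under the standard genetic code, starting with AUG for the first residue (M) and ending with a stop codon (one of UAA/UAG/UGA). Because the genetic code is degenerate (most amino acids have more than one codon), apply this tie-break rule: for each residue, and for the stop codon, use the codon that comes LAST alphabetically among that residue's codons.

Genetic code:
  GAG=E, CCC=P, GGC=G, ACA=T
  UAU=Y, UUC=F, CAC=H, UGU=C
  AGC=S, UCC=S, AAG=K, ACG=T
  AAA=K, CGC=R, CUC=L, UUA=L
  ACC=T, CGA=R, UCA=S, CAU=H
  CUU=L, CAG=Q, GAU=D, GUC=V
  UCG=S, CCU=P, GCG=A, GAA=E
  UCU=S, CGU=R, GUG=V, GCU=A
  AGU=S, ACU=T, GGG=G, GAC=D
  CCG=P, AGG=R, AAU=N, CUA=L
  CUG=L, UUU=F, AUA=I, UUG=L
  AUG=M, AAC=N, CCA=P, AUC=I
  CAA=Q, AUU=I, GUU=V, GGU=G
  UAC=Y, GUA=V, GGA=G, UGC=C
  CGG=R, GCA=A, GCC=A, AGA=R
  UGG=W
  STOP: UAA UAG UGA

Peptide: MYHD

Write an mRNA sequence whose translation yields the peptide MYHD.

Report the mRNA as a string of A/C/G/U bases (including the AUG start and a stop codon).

residue 1: M -> AUG (start codon)
residue 2: Y codons sorted = UAC,UAU -> pick last = UAU
residue 3: H codons sorted = CAC,CAU -> pick last = CAU
residue 4: D codons sorted = GAC,GAU -> pick last = GAU
terminator: stop codons sorted = UAA,UAG,UGA -> pick last = UGA

Answer: mRNA: AUGUAUCAUGAUUGA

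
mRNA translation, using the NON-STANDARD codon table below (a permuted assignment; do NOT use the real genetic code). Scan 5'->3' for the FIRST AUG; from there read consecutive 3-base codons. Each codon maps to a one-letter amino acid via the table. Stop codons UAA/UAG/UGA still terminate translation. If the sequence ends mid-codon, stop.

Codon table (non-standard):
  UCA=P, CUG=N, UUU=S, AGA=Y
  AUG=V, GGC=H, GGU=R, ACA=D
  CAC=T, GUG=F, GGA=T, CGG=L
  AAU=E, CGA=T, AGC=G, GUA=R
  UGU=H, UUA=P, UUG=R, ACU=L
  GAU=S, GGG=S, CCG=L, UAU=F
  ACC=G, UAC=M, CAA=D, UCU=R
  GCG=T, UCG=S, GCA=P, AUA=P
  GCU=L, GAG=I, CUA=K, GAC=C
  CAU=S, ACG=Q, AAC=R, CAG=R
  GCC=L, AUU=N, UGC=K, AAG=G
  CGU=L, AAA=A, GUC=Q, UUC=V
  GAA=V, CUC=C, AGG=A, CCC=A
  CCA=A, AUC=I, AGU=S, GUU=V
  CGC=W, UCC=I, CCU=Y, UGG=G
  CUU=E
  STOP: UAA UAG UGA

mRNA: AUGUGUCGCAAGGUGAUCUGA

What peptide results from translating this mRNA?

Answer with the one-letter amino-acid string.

Answer: VHWGFI

Derivation:
start AUG at pos 0
pos 0: AUG -> V; peptide=V
pos 3: UGU -> H; peptide=VH
pos 6: CGC -> W; peptide=VHW
pos 9: AAG -> G; peptide=VHWG
pos 12: GUG -> F; peptide=VHWGF
pos 15: AUC -> I; peptide=VHWGFI
pos 18: UGA -> STOP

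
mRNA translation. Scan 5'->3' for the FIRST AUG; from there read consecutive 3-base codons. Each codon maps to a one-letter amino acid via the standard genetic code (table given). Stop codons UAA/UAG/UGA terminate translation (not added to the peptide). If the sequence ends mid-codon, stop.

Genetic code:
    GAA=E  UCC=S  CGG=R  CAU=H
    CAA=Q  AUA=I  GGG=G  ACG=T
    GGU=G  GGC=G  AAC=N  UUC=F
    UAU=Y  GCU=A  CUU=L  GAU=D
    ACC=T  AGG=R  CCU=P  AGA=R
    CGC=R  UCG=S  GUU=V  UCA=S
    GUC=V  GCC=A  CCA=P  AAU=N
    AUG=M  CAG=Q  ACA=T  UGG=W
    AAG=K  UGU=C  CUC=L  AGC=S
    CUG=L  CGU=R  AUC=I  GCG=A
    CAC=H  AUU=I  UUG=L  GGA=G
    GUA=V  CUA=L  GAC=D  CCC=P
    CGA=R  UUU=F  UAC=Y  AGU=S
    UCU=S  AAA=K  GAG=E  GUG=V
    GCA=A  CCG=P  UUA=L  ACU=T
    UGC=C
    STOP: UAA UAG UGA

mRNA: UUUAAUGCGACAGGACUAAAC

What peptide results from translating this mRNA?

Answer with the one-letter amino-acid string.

start AUG at pos 4
pos 4: AUG -> M; peptide=M
pos 7: CGA -> R; peptide=MR
pos 10: CAG -> Q; peptide=MRQ
pos 13: GAC -> D; peptide=MRQD
pos 16: UAA -> STOP

Answer: MRQD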